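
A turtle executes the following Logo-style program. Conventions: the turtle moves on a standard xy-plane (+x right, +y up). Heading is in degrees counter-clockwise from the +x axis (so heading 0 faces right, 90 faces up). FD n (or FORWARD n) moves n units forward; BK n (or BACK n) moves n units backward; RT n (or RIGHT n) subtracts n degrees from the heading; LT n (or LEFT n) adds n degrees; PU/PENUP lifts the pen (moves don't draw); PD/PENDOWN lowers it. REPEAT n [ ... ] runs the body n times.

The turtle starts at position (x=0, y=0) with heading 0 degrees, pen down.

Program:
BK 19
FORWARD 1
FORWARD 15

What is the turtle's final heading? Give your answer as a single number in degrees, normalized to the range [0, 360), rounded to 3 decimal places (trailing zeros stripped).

Answer: 0

Derivation:
Executing turtle program step by step:
Start: pos=(0,0), heading=0, pen down
BK 19: (0,0) -> (-19,0) [heading=0, draw]
FD 1: (-19,0) -> (-18,0) [heading=0, draw]
FD 15: (-18,0) -> (-3,0) [heading=0, draw]
Final: pos=(-3,0), heading=0, 3 segment(s) drawn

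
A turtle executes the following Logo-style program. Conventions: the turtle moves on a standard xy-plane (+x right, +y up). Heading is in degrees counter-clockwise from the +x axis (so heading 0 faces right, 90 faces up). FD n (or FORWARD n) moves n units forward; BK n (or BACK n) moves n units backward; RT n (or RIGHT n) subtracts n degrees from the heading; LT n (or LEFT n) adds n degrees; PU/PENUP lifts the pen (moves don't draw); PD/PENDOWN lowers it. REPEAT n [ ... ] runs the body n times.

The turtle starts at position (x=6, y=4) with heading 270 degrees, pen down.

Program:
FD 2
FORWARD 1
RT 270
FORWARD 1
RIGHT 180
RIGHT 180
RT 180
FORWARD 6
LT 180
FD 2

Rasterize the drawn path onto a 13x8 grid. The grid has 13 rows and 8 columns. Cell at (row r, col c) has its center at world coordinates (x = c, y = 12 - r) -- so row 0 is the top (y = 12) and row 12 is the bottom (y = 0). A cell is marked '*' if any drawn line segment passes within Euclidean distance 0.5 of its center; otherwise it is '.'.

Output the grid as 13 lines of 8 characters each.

Segment 0: (6,4) -> (6,2)
Segment 1: (6,2) -> (6,1)
Segment 2: (6,1) -> (7,1)
Segment 3: (7,1) -> (1,1)
Segment 4: (1,1) -> (3,1)

Answer: ........
........
........
........
........
........
........
........
......*.
......*.
......*.
.*******
........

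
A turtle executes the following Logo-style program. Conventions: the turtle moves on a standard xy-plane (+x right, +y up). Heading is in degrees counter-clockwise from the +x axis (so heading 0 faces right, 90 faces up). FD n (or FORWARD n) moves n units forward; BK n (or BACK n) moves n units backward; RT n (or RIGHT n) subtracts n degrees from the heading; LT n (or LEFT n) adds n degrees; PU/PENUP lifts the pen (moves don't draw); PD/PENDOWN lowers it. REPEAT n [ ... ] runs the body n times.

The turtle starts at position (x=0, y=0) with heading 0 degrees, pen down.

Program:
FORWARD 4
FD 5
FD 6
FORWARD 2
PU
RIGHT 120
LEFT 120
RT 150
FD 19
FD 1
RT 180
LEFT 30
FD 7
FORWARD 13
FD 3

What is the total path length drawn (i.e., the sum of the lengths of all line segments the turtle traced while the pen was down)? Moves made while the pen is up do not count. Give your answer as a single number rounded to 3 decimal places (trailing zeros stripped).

Answer: 17

Derivation:
Executing turtle program step by step:
Start: pos=(0,0), heading=0, pen down
FD 4: (0,0) -> (4,0) [heading=0, draw]
FD 5: (4,0) -> (9,0) [heading=0, draw]
FD 6: (9,0) -> (15,0) [heading=0, draw]
FD 2: (15,0) -> (17,0) [heading=0, draw]
PU: pen up
RT 120: heading 0 -> 240
LT 120: heading 240 -> 0
RT 150: heading 0 -> 210
FD 19: (17,0) -> (0.546,-9.5) [heading=210, move]
FD 1: (0.546,-9.5) -> (-0.321,-10) [heading=210, move]
RT 180: heading 210 -> 30
LT 30: heading 30 -> 60
FD 7: (-0.321,-10) -> (3.179,-3.938) [heading=60, move]
FD 13: (3.179,-3.938) -> (9.679,7.321) [heading=60, move]
FD 3: (9.679,7.321) -> (11.179,9.919) [heading=60, move]
Final: pos=(11.179,9.919), heading=60, 4 segment(s) drawn

Segment lengths:
  seg 1: (0,0) -> (4,0), length = 4
  seg 2: (4,0) -> (9,0), length = 5
  seg 3: (9,0) -> (15,0), length = 6
  seg 4: (15,0) -> (17,0), length = 2
Total = 17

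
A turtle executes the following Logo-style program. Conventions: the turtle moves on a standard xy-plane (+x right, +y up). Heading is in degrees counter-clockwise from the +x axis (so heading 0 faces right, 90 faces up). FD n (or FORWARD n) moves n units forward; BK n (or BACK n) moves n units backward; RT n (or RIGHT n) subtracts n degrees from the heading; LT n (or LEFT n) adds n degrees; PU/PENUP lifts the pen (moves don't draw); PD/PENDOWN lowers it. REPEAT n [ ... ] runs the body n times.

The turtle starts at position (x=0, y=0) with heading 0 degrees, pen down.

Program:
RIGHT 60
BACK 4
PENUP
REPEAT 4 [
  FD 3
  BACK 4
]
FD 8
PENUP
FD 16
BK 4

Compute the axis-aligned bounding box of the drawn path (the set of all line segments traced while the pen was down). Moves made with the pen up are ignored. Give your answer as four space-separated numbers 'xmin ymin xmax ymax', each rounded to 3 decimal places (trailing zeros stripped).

Answer: -2 0 0 3.464

Derivation:
Executing turtle program step by step:
Start: pos=(0,0), heading=0, pen down
RT 60: heading 0 -> 300
BK 4: (0,0) -> (-2,3.464) [heading=300, draw]
PU: pen up
REPEAT 4 [
  -- iteration 1/4 --
  FD 3: (-2,3.464) -> (-0.5,0.866) [heading=300, move]
  BK 4: (-0.5,0.866) -> (-2.5,4.33) [heading=300, move]
  -- iteration 2/4 --
  FD 3: (-2.5,4.33) -> (-1,1.732) [heading=300, move]
  BK 4: (-1,1.732) -> (-3,5.196) [heading=300, move]
  -- iteration 3/4 --
  FD 3: (-3,5.196) -> (-1.5,2.598) [heading=300, move]
  BK 4: (-1.5,2.598) -> (-3.5,6.062) [heading=300, move]
  -- iteration 4/4 --
  FD 3: (-3.5,6.062) -> (-2,3.464) [heading=300, move]
  BK 4: (-2,3.464) -> (-4,6.928) [heading=300, move]
]
FD 8: (-4,6.928) -> (0,0) [heading=300, move]
PU: pen up
FD 16: (0,0) -> (8,-13.856) [heading=300, move]
BK 4: (8,-13.856) -> (6,-10.392) [heading=300, move]
Final: pos=(6,-10.392), heading=300, 1 segment(s) drawn

Segment endpoints: x in {-2, 0}, y in {0, 3.464}
xmin=-2, ymin=0, xmax=0, ymax=3.464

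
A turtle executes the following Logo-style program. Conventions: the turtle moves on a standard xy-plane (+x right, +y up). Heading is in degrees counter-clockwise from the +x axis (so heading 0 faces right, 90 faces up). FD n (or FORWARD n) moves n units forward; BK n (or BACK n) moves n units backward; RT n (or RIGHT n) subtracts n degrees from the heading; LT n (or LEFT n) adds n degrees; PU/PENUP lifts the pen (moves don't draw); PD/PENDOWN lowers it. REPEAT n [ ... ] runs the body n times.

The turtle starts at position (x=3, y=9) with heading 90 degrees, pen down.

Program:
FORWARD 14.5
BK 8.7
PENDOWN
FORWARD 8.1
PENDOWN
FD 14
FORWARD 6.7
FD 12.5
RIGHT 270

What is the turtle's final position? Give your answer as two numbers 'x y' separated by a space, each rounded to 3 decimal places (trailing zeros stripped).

Executing turtle program step by step:
Start: pos=(3,9), heading=90, pen down
FD 14.5: (3,9) -> (3,23.5) [heading=90, draw]
BK 8.7: (3,23.5) -> (3,14.8) [heading=90, draw]
PD: pen down
FD 8.1: (3,14.8) -> (3,22.9) [heading=90, draw]
PD: pen down
FD 14: (3,22.9) -> (3,36.9) [heading=90, draw]
FD 6.7: (3,36.9) -> (3,43.6) [heading=90, draw]
FD 12.5: (3,43.6) -> (3,56.1) [heading=90, draw]
RT 270: heading 90 -> 180
Final: pos=(3,56.1), heading=180, 6 segment(s) drawn

Answer: 3 56.1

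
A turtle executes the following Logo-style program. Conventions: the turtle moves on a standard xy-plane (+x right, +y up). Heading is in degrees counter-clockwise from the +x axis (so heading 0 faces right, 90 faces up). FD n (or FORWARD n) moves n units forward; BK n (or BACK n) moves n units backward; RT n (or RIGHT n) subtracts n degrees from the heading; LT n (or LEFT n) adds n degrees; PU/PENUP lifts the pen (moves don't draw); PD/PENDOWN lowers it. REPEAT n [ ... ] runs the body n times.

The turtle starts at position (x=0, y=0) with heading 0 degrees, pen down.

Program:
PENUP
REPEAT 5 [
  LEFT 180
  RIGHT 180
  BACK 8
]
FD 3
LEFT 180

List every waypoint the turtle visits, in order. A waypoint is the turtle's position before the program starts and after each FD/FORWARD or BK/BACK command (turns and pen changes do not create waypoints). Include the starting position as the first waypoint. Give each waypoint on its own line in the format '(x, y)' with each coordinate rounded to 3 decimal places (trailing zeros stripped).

Answer: (0, 0)
(-8, 0)
(-16, 0)
(-24, 0)
(-32, 0)
(-40, 0)
(-37, 0)

Derivation:
Executing turtle program step by step:
Start: pos=(0,0), heading=0, pen down
PU: pen up
REPEAT 5 [
  -- iteration 1/5 --
  LT 180: heading 0 -> 180
  RT 180: heading 180 -> 0
  BK 8: (0,0) -> (-8,0) [heading=0, move]
  -- iteration 2/5 --
  LT 180: heading 0 -> 180
  RT 180: heading 180 -> 0
  BK 8: (-8,0) -> (-16,0) [heading=0, move]
  -- iteration 3/5 --
  LT 180: heading 0 -> 180
  RT 180: heading 180 -> 0
  BK 8: (-16,0) -> (-24,0) [heading=0, move]
  -- iteration 4/5 --
  LT 180: heading 0 -> 180
  RT 180: heading 180 -> 0
  BK 8: (-24,0) -> (-32,0) [heading=0, move]
  -- iteration 5/5 --
  LT 180: heading 0 -> 180
  RT 180: heading 180 -> 0
  BK 8: (-32,0) -> (-40,0) [heading=0, move]
]
FD 3: (-40,0) -> (-37,0) [heading=0, move]
LT 180: heading 0 -> 180
Final: pos=(-37,0), heading=180, 0 segment(s) drawn
Waypoints (7 total):
(0, 0)
(-8, 0)
(-16, 0)
(-24, 0)
(-32, 0)
(-40, 0)
(-37, 0)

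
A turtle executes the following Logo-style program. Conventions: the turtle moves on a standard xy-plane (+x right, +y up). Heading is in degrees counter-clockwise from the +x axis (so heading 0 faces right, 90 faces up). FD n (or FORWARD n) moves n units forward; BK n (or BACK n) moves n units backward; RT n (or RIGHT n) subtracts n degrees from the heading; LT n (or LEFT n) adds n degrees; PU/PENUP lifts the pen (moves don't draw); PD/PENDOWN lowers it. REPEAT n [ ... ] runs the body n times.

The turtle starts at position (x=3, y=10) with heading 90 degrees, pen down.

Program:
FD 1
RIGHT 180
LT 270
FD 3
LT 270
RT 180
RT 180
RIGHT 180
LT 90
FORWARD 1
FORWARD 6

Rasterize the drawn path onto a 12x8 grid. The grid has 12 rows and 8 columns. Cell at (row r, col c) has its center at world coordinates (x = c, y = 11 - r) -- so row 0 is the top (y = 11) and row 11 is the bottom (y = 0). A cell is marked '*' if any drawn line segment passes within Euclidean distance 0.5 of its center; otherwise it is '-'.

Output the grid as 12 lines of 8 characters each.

Segment 0: (3,10) -> (3,11)
Segment 1: (3,11) -> (0,11)
Segment 2: (0,11) -> (1,11)
Segment 3: (1,11) -> (7,11)

Answer: ********
---*----
--------
--------
--------
--------
--------
--------
--------
--------
--------
--------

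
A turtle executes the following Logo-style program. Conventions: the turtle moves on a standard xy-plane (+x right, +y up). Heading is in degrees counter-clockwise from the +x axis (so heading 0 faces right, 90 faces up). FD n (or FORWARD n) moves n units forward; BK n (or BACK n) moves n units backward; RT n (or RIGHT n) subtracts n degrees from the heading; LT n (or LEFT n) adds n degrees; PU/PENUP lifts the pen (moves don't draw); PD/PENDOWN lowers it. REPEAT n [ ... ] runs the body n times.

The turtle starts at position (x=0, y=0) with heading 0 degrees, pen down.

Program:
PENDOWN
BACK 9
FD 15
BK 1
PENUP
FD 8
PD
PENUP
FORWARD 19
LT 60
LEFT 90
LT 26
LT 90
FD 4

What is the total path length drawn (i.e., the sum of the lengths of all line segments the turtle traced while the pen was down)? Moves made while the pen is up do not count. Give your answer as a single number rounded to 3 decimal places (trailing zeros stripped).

Answer: 25

Derivation:
Executing turtle program step by step:
Start: pos=(0,0), heading=0, pen down
PD: pen down
BK 9: (0,0) -> (-9,0) [heading=0, draw]
FD 15: (-9,0) -> (6,0) [heading=0, draw]
BK 1: (6,0) -> (5,0) [heading=0, draw]
PU: pen up
FD 8: (5,0) -> (13,0) [heading=0, move]
PD: pen down
PU: pen up
FD 19: (13,0) -> (32,0) [heading=0, move]
LT 60: heading 0 -> 60
LT 90: heading 60 -> 150
LT 26: heading 150 -> 176
LT 90: heading 176 -> 266
FD 4: (32,0) -> (31.721,-3.99) [heading=266, move]
Final: pos=(31.721,-3.99), heading=266, 3 segment(s) drawn

Segment lengths:
  seg 1: (0,0) -> (-9,0), length = 9
  seg 2: (-9,0) -> (6,0), length = 15
  seg 3: (6,0) -> (5,0), length = 1
Total = 25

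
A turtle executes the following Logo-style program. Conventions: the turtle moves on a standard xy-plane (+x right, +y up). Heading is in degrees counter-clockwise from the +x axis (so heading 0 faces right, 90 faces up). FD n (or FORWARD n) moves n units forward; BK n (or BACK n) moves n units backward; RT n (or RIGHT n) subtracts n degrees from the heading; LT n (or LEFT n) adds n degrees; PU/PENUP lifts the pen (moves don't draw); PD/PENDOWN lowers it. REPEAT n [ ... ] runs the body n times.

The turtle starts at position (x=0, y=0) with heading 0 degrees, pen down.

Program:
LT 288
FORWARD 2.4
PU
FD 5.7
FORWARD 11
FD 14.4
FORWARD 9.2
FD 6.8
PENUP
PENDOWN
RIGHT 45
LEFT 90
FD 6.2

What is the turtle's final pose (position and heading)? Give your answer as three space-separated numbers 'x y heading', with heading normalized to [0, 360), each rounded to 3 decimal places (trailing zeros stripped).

Answer: 20.821 -49.892 333

Derivation:
Executing turtle program step by step:
Start: pos=(0,0), heading=0, pen down
LT 288: heading 0 -> 288
FD 2.4: (0,0) -> (0.742,-2.283) [heading=288, draw]
PU: pen up
FD 5.7: (0.742,-2.283) -> (2.503,-7.704) [heading=288, move]
FD 11: (2.503,-7.704) -> (5.902,-18.165) [heading=288, move]
FD 14.4: (5.902,-18.165) -> (10.352,-31.86) [heading=288, move]
FD 9.2: (10.352,-31.86) -> (13.195,-40.61) [heading=288, move]
FD 6.8: (13.195,-40.61) -> (15.296,-47.077) [heading=288, move]
PU: pen up
PD: pen down
RT 45: heading 288 -> 243
LT 90: heading 243 -> 333
FD 6.2: (15.296,-47.077) -> (20.821,-49.892) [heading=333, draw]
Final: pos=(20.821,-49.892), heading=333, 2 segment(s) drawn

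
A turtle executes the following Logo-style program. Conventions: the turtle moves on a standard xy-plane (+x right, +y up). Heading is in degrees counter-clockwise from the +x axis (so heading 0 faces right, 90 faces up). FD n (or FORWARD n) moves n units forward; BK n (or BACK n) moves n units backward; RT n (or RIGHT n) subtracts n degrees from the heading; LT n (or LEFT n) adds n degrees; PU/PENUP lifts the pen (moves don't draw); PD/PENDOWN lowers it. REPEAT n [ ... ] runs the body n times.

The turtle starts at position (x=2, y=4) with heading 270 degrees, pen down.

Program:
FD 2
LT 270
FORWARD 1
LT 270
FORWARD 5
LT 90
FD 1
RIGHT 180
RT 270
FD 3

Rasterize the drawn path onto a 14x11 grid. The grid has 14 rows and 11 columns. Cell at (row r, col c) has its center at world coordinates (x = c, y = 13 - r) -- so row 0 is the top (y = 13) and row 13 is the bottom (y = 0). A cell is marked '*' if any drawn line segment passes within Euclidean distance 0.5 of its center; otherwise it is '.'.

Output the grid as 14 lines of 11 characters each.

Segment 0: (2,4) -> (2,2)
Segment 1: (2,2) -> (1,2)
Segment 2: (1,2) -> (1,7)
Segment 3: (1,7) -> (0,7)
Segment 4: (0,7) -> (0,10)

Answer: ...........
...........
...........
*..........
*..........
*..........
**.........
.*.........
.*.........
.**........
.**........
.**........
...........
...........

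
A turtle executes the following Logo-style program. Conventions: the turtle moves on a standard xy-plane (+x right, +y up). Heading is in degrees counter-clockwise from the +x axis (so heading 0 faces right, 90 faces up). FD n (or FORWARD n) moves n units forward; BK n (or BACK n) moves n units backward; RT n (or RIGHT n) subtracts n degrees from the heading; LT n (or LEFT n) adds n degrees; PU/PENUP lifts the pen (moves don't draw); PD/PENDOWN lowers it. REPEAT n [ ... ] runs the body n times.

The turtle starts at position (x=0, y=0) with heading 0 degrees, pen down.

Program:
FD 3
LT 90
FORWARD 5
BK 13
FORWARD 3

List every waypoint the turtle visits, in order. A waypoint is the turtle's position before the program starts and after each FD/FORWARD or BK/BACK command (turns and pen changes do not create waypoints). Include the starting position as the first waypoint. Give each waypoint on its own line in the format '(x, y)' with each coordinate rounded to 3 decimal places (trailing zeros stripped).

Answer: (0, 0)
(3, 0)
(3, 5)
(3, -8)
(3, -5)

Derivation:
Executing turtle program step by step:
Start: pos=(0,0), heading=0, pen down
FD 3: (0,0) -> (3,0) [heading=0, draw]
LT 90: heading 0 -> 90
FD 5: (3,0) -> (3,5) [heading=90, draw]
BK 13: (3,5) -> (3,-8) [heading=90, draw]
FD 3: (3,-8) -> (3,-5) [heading=90, draw]
Final: pos=(3,-5), heading=90, 4 segment(s) drawn
Waypoints (5 total):
(0, 0)
(3, 0)
(3, 5)
(3, -8)
(3, -5)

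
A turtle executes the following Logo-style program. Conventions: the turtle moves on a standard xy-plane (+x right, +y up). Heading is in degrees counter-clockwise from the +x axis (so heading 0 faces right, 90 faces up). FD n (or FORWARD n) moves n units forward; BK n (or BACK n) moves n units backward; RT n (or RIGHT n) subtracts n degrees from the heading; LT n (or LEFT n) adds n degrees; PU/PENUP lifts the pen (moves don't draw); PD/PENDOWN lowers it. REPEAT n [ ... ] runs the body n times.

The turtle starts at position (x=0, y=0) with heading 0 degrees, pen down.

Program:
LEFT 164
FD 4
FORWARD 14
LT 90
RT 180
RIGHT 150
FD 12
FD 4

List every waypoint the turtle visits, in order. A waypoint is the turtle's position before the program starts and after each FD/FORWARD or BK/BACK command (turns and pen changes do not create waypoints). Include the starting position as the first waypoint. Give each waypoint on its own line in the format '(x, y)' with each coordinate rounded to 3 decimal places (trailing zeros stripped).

Executing turtle program step by step:
Start: pos=(0,0), heading=0, pen down
LT 164: heading 0 -> 164
FD 4: (0,0) -> (-3.845,1.103) [heading=164, draw]
FD 14: (-3.845,1.103) -> (-17.303,4.961) [heading=164, draw]
LT 90: heading 164 -> 254
RT 180: heading 254 -> 74
RT 150: heading 74 -> 284
FD 12: (-17.303,4.961) -> (-14.4,-6.682) [heading=284, draw]
FD 4: (-14.4,-6.682) -> (-13.432,-10.563) [heading=284, draw]
Final: pos=(-13.432,-10.563), heading=284, 4 segment(s) drawn
Waypoints (5 total):
(0, 0)
(-3.845, 1.103)
(-17.303, 4.961)
(-14.4, -6.682)
(-13.432, -10.563)

Answer: (0, 0)
(-3.845, 1.103)
(-17.303, 4.961)
(-14.4, -6.682)
(-13.432, -10.563)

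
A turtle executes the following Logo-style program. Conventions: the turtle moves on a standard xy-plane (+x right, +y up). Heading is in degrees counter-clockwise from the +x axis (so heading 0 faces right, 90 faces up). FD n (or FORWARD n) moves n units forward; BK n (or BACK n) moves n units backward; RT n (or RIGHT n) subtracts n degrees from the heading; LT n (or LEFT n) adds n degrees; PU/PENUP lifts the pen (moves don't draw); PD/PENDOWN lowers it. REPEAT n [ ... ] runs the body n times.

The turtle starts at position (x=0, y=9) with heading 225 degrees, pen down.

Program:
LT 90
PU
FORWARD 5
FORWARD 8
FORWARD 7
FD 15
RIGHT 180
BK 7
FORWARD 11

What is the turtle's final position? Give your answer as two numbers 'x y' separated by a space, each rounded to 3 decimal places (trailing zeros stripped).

Answer: 21.92 -12.92

Derivation:
Executing turtle program step by step:
Start: pos=(0,9), heading=225, pen down
LT 90: heading 225 -> 315
PU: pen up
FD 5: (0,9) -> (3.536,5.464) [heading=315, move]
FD 8: (3.536,5.464) -> (9.192,-0.192) [heading=315, move]
FD 7: (9.192,-0.192) -> (14.142,-5.142) [heading=315, move]
FD 15: (14.142,-5.142) -> (24.749,-15.749) [heading=315, move]
RT 180: heading 315 -> 135
BK 7: (24.749,-15.749) -> (29.698,-20.698) [heading=135, move]
FD 11: (29.698,-20.698) -> (21.92,-12.92) [heading=135, move]
Final: pos=(21.92,-12.92), heading=135, 0 segment(s) drawn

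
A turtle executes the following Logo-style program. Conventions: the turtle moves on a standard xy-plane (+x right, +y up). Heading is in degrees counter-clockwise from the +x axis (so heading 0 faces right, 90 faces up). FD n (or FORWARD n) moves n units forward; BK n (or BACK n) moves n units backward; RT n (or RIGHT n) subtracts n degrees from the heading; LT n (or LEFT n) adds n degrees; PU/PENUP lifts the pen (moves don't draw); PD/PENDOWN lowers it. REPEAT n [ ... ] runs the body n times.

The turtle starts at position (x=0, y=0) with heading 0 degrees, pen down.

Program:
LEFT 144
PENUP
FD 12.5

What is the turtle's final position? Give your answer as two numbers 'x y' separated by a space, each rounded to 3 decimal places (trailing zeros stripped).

Executing turtle program step by step:
Start: pos=(0,0), heading=0, pen down
LT 144: heading 0 -> 144
PU: pen up
FD 12.5: (0,0) -> (-10.113,7.347) [heading=144, move]
Final: pos=(-10.113,7.347), heading=144, 0 segment(s) drawn

Answer: -10.113 7.347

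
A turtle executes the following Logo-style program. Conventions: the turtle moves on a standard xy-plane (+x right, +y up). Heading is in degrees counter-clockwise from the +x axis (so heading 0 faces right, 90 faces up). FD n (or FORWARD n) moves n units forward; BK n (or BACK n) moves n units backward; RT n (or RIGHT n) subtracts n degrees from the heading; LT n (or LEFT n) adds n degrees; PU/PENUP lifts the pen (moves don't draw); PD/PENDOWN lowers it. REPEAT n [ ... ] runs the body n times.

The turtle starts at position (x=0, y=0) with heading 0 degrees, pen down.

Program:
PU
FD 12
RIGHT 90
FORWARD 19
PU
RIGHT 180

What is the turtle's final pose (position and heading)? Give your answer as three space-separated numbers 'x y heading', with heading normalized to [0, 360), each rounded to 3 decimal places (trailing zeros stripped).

Executing turtle program step by step:
Start: pos=(0,0), heading=0, pen down
PU: pen up
FD 12: (0,0) -> (12,0) [heading=0, move]
RT 90: heading 0 -> 270
FD 19: (12,0) -> (12,-19) [heading=270, move]
PU: pen up
RT 180: heading 270 -> 90
Final: pos=(12,-19), heading=90, 0 segment(s) drawn

Answer: 12 -19 90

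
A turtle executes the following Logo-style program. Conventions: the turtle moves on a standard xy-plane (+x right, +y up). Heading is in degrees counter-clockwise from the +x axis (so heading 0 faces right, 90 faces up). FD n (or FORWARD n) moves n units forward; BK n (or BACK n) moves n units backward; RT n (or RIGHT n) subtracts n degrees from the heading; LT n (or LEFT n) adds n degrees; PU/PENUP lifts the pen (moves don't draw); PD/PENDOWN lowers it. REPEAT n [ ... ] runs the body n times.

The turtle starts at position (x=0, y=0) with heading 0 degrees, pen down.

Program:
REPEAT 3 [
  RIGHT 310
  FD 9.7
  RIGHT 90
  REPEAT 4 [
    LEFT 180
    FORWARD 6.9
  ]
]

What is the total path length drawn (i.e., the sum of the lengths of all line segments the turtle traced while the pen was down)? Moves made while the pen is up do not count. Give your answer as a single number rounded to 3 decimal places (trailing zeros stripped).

Executing turtle program step by step:
Start: pos=(0,0), heading=0, pen down
REPEAT 3 [
  -- iteration 1/3 --
  RT 310: heading 0 -> 50
  FD 9.7: (0,0) -> (6.235,7.431) [heading=50, draw]
  RT 90: heading 50 -> 320
  REPEAT 4 [
    -- iteration 1/4 --
    LT 180: heading 320 -> 140
    FD 6.9: (6.235,7.431) -> (0.949,11.866) [heading=140, draw]
    -- iteration 2/4 --
    LT 180: heading 140 -> 320
    FD 6.9: (0.949,11.866) -> (6.235,7.431) [heading=320, draw]
    -- iteration 3/4 --
    LT 180: heading 320 -> 140
    FD 6.9: (6.235,7.431) -> (0.949,11.866) [heading=140, draw]
    -- iteration 4/4 --
    LT 180: heading 140 -> 320
    FD 6.9: (0.949,11.866) -> (6.235,7.431) [heading=320, draw]
  ]
  -- iteration 2/3 --
  RT 310: heading 320 -> 10
  FD 9.7: (6.235,7.431) -> (15.788,9.115) [heading=10, draw]
  RT 90: heading 10 -> 280
  REPEAT 4 [
    -- iteration 1/4 --
    LT 180: heading 280 -> 100
    FD 6.9: (15.788,9.115) -> (14.59,15.91) [heading=100, draw]
    -- iteration 2/4 --
    LT 180: heading 100 -> 280
    FD 6.9: (14.59,15.91) -> (15.788,9.115) [heading=280, draw]
    -- iteration 3/4 --
    LT 180: heading 280 -> 100
    FD 6.9: (15.788,9.115) -> (14.59,15.91) [heading=100, draw]
    -- iteration 4/4 --
    LT 180: heading 100 -> 280
    FD 6.9: (14.59,15.91) -> (15.788,9.115) [heading=280, draw]
  ]
  -- iteration 3/3 --
  RT 310: heading 280 -> 330
  FD 9.7: (15.788,9.115) -> (24.188,4.265) [heading=330, draw]
  RT 90: heading 330 -> 240
  REPEAT 4 [
    -- iteration 1/4 --
    LT 180: heading 240 -> 60
    FD 6.9: (24.188,4.265) -> (27.638,10.241) [heading=60, draw]
    -- iteration 2/4 --
    LT 180: heading 60 -> 240
    FD 6.9: (27.638,10.241) -> (24.188,4.265) [heading=240, draw]
    -- iteration 3/4 --
    LT 180: heading 240 -> 60
    FD 6.9: (24.188,4.265) -> (27.638,10.241) [heading=60, draw]
    -- iteration 4/4 --
    LT 180: heading 60 -> 240
    FD 6.9: (27.638,10.241) -> (24.188,4.265) [heading=240, draw]
  ]
]
Final: pos=(24.188,4.265), heading=240, 15 segment(s) drawn

Segment lengths:
  seg 1: (0,0) -> (6.235,7.431), length = 9.7
  seg 2: (6.235,7.431) -> (0.949,11.866), length = 6.9
  seg 3: (0.949,11.866) -> (6.235,7.431), length = 6.9
  seg 4: (6.235,7.431) -> (0.949,11.866), length = 6.9
  seg 5: (0.949,11.866) -> (6.235,7.431), length = 6.9
  seg 6: (6.235,7.431) -> (15.788,9.115), length = 9.7
  seg 7: (15.788,9.115) -> (14.59,15.91), length = 6.9
  seg 8: (14.59,15.91) -> (15.788,9.115), length = 6.9
  seg 9: (15.788,9.115) -> (14.59,15.91), length = 6.9
  seg 10: (14.59,15.91) -> (15.788,9.115), length = 6.9
  seg 11: (15.788,9.115) -> (24.188,4.265), length = 9.7
  seg 12: (24.188,4.265) -> (27.638,10.241), length = 6.9
  seg 13: (27.638,10.241) -> (24.188,4.265), length = 6.9
  seg 14: (24.188,4.265) -> (27.638,10.241), length = 6.9
  seg 15: (27.638,10.241) -> (24.188,4.265), length = 6.9
Total = 111.9

Answer: 111.9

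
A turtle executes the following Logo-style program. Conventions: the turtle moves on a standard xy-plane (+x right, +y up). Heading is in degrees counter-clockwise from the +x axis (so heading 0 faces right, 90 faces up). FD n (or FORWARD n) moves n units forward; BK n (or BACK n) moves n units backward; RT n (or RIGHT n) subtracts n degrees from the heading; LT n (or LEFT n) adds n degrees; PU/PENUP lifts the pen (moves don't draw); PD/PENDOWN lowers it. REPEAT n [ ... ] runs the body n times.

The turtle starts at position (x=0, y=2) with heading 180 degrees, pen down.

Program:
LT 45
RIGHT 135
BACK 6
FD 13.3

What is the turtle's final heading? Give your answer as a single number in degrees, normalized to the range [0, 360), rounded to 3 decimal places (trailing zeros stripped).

Answer: 90

Derivation:
Executing turtle program step by step:
Start: pos=(0,2), heading=180, pen down
LT 45: heading 180 -> 225
RT 135: heading 225 -> 90
BK 6: (0,2) -> (0,-4) [heading=90, draw]
FD 13.3: (0,-4) -> (0,9.3) [heading=90, draw]
Final: pos=(0,9.3), heading=90, 2 segment(s) drawn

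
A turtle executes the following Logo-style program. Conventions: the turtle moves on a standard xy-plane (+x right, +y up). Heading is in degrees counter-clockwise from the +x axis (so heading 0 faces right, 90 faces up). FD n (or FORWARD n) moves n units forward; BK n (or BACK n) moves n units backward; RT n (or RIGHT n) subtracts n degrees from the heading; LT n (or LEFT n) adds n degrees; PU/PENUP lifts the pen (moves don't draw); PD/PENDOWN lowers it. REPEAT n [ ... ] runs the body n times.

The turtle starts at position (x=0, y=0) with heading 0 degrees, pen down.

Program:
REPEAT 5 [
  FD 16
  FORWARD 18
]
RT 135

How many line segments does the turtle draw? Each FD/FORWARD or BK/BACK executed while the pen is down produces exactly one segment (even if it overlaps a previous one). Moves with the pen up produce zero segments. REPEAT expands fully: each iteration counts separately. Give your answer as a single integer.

Answer: 10

Derivation:
Executing turtle program step by step:
Start: pos=(0,0), heading=0, pen down
REPEAT 5 [
  -- iteration 1/5 --
  FD 16: (0,0) -> (16,0) [heading=0, draw]
  FD 18: (16,0) -> (34,0) [heading=0, draw]
  -- iteration 2/5 --
  FD 16: (34,0) -> (50,0) [heading=0, draw]
  FD 18: (50,0) -> (68,0) [heading=0, draw]
  -- iteration 3/5 --
  FD 16: (68,0) -> (84,0) [heading=0, draw]
  FD 18: (84,0) -> (102,0) [heading=0, draw]
  -- iteration 4/5 --
  FD 16: (102,0) -> (118,0) [heading=0, draw]
  FD 18: (118,0) -> (136,0) [heading=0, draw]
  -- iteration 5/5 --
  FD 16: (136,0) -> (152,0) [heading=0, draw]
  FD 18: (152,0) -> (170,0) [heading=0, draw]
]
RT 135: heading 0 -> 225
Final: pos=(170,0), heading=225, 10 segment(s) drawn
Segments drawn: 10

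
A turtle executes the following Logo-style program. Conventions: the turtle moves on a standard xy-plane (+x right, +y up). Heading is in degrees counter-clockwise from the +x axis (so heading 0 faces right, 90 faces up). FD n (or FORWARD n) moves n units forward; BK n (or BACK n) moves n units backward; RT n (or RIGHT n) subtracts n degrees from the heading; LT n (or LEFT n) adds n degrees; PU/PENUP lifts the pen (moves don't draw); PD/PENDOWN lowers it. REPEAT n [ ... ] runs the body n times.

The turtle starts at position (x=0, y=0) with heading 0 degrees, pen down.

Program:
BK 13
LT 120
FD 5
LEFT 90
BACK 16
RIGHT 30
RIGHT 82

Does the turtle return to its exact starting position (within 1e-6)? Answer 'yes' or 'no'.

Answer: no

Derivation:
Executing turtle program step by step:
Start: pos=(0,0), heading=0, pen down
BK 13: (0,0) -> (-13,0) [heading=0, draw]
LT 120: heading 0 -> 120
FD 5: (-13,0) -> (-15.5,4.33) [heading=120, draw]
LT 90: heading 120 -> 210
BK 16: (-15.5,4.33) -> (-1.644,12.33) [heading=210, draw]
RT 30: heading 210 -> 180
RT 82: heading 180 -> 98
Final: pos=(-1.644,12.33), heading=98, 3 segment(s) drawn

Start position: (0, 0)
Final position: (-1.644, 12.33)
Distance = 12.439; >= 1e-6 -> NOT closed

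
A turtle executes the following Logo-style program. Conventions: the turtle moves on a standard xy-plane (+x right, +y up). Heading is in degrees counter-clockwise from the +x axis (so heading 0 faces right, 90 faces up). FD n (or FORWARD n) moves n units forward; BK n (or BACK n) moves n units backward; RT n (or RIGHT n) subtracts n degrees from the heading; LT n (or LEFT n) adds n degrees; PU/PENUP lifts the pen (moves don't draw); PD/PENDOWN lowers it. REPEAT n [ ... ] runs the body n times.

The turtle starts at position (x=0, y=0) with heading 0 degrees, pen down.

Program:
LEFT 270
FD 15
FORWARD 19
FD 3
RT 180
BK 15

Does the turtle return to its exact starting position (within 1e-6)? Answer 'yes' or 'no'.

Answer: no

Derivation:
Executing turtle program step by step:
Start: pos=(0,0), heading=0, pen down
LT 270: heading 0 -> 270
FD 15: (0,0) -> (0,-15) [heading=270, draw]
FD 19: (0,-15) -> (0,-34) [heading=270, draw]
FD 3: (0,-34) -> (0,-37) [heading=270, draw]
RT 180: heading 270 -> 90
BK 15: (0,-37) -> (0,-52) [heading=90, draw]
Final: pos=(0,-52), heading=90, 4 segment(s) drawn

Start position: (0, 0)
Final position: (0, -52)
Distance = 52; >= 1e-6 -> NOT closed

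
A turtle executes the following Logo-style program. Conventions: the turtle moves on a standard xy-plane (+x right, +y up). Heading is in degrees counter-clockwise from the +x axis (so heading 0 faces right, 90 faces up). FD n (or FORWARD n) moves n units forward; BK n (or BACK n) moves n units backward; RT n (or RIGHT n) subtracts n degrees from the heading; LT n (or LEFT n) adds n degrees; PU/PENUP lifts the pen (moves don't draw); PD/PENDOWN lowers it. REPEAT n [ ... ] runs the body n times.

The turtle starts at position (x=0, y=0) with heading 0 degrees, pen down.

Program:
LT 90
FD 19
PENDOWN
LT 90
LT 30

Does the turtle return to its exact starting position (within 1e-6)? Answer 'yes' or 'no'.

Executing turtle program step by step:
Start: pos=(0,0), heading=0, pen down
LT 90: heading 0 -> 90
FD 19: (0,0) -> (0,19) [heading=90, draw]
PD: pen down
LT 90: heading 90 -> 180
LT 30: heading 180 -> 210
Final: pos=(0,19), heading=210, 1 segment(s) drawn

Start position: (0, 0)
Final position: (0, 19)
Distance = 19; >= 1e-6 -> NOT closed

Answer: no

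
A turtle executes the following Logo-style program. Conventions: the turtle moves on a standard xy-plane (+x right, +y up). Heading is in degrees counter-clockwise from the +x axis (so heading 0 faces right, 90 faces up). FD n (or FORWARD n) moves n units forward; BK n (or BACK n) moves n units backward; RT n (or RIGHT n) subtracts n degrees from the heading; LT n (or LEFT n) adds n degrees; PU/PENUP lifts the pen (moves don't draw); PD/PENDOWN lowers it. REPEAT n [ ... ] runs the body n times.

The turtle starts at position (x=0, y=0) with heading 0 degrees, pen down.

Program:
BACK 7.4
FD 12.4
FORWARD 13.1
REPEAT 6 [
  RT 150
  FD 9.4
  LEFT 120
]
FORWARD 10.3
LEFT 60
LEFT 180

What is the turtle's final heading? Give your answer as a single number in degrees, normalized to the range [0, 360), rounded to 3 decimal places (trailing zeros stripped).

Executing turtle program step by step:
Start: pos=(0,0), heading=0, pen down
BK 7.4: (0,0) -> (-7.4,0) [heading=0, draw]
FD 12.4: (-7.4,0) -> (5,0) [heading=0, draw]
FD 13.1: (5,0) -> (18.1,0) [heading=0, draw]
REPEAT 6 [
  -- iteration 1/6 --
  RT 150: heading 0 -> 210
  FD 9.4: (18.1,0) -> (9.959,-4.7) [heading=210, draw]
  LT 120: heading 210 -> 330
  -- iteration 2/6 --
  RT 150: heading 330 -> 180
  FD 9.4: (9.959,-4.7) -> (0.559,-4.7) [heading=180, draw]
  LT 120: heading 180 -> 300
  -- iteration 3/6 --
  RT 150: heading 300 -> 150
  FD 9.4: (0.559,-4.7) -> (-7.581,0) [heading=150, draw]
  LT 120: heading 150 -> 270
  -- iteration 4/6 --
  RT 150: heading 270 -> 120
  FD 9.4: (-7.581,0) -> (-12.281,8.141) [heading=120, draw]
  LT 120: heading 120 -> 240
  -- iteration 5/6 --
  RT 150: heading 240 -> 90
  FD 9.4: (-12.281,8.141) -> (-12.281,17.541) [heading=90, draw]
  LT 120: heading 90 -> 210
  -- iteration 6/6 --
  RT 150: heading 210 -> 60
  FD 9.4: (-12.281,17.541) -> (-7.581,25.681) [heading=60, draw]
  LT 120: heading 60 -> 180
]
FD 10.3: (-7.581,25.681) -> (-17.881,25.681) [heading=180, draw]
LT 60: heading 180 -> 240
LT 180: heading 240 -> 60
Final: pos=(-17.881,25.681), heading=60, 10 segment(s) drawn

Answer: 60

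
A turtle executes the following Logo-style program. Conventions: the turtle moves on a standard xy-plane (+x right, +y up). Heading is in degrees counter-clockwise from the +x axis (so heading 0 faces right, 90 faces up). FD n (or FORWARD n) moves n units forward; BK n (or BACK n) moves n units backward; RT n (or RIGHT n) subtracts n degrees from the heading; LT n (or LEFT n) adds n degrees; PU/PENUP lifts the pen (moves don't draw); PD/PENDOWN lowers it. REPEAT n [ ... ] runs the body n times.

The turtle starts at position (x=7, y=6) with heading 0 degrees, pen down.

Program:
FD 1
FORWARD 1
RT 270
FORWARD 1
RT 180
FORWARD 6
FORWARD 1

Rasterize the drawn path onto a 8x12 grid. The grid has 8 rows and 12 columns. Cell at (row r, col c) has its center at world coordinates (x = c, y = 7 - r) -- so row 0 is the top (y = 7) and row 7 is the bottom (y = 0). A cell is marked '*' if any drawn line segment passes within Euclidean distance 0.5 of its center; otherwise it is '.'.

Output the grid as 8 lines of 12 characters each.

Answer: .........*..
.......***..
.........*..
.........*..
.........*..
.........*..
.........*..
.........*..

Derivation:
Segment 0: (7,6) -> (8,6)
Segment 1: (8,6) -> (9,6)
Segment 2: (9,6) -> (9,7)
Segment 3: (9,7) -> (9,1)
Segment 4: (9,1) -> (9,0)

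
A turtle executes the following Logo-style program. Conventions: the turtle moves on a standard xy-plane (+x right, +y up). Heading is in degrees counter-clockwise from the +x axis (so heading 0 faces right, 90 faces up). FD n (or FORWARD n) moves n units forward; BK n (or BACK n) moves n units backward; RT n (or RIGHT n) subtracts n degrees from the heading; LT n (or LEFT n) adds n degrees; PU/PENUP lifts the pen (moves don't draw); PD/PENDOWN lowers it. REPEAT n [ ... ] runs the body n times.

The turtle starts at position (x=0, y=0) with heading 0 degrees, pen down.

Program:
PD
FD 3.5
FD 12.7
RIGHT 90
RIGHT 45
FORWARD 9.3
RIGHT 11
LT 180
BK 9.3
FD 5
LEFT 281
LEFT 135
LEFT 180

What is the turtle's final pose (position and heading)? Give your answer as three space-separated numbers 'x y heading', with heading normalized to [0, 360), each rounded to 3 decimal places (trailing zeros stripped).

Answer: 6.059 -8.981 270

Derivation:
Executing turtle program step by step:
Start: pos=(0,0), heading=0, pen down
PD: pen down
FD 3.5: (0,0) -> (3.5,0) [heading=0, draw]
FD 12.7: (3.5,0) -> (16.2,0) [heading=0, draw]
RT 90: heading 0 -> 270
RT 45: heading 270 -> 225
FD 9.3: (16.2,0) -> (9.624,-6.576) [heading=225, draw]
RT 11: heading 225 -> 214
LT 180: heading 214 -> 34
BK 9.3: (9.624,-6.576) -> (1.914,-11.777) [heading=34, draw]
FD 5: (1.914,-11.777) -> (6.059,-8.981) [heading=34, draw]
LT 281: heading 34 -> 315
LT 135: heading 315 -> 90
LT 180: heading 90 -> 270
Final: pos=(6.059,-8.981), heading=270, 5 segment(s) drawn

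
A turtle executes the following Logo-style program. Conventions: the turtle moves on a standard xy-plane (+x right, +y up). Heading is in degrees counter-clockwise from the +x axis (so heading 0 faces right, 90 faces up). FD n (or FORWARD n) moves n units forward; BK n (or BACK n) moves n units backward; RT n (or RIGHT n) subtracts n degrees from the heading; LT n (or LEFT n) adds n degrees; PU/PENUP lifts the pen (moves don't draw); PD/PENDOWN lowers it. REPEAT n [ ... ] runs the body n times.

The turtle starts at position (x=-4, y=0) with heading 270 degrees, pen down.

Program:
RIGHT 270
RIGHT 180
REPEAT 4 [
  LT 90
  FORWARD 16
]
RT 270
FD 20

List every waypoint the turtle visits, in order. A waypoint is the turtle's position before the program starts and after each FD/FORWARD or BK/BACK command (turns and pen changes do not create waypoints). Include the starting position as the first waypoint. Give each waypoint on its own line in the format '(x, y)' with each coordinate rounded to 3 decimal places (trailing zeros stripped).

Executing turtle program step by step:
Start: pos=(-4,0), heading=270, pen down
RT 270: heading 270 -> 0
RT 180: heading 0 -> 180
REPEAT 4 [
  -- iteration 1/4 --
  LT 90: heading 180 -> 270
  FD 16: (-4,0) -> (-4,-16) [heading=270, draw]
  -- iteration 2/4 --
  LT 90: heading 270 -> 0
  FD 16: (-4,-16) -> (12,-16) [heading=0, draw]
  -- iteration 3/4 --
  LT 90: heading 0 -> 90
  FD 16: (12,-16) -> (12,0) [heading=90, draw]
  -- iteration 4/4 --
  LT 90: heading 90 -> 180
  FD 16: (12,0) -> (-4,0) [heading=180, draw]
]
RT 270: heading 180 -> 270
FD 20: (-4,0) -> (-4,-20) [heading=270, draw]
Final: pos=(-4,-20), heading=270, 5 segment(s) drawn
Waypoints (6 total):
(-4, 0)
(-4, -16)
(12, -16)
(12, 0)
(-4, 0)
(-4, -20)

Answer: (-4, 0)
(-4, -16)
(12, -16)
(12, 0)
(-4, 0)
(-4, -20)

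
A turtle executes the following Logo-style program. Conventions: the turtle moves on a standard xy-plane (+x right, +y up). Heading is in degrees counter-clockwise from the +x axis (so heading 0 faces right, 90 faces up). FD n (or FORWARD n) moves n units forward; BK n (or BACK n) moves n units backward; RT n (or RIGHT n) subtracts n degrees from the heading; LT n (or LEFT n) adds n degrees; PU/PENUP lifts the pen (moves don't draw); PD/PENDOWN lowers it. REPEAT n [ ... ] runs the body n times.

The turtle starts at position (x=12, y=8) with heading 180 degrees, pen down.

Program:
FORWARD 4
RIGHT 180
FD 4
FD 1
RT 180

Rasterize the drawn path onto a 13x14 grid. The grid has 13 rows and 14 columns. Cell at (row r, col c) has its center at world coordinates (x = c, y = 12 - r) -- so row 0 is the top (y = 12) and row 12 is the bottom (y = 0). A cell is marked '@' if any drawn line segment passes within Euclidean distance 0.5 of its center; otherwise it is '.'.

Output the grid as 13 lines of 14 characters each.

Answer: ..............
..............
..............
..............
........@@@@@@
..............
..............
..............
..............
..............
..............
..............
..............

Derivation:
Segment 0: (12,8) -> (8,8)
Segment 1: (8,8) -> (12,8)
Segment 2: (12,8) -> (13,8)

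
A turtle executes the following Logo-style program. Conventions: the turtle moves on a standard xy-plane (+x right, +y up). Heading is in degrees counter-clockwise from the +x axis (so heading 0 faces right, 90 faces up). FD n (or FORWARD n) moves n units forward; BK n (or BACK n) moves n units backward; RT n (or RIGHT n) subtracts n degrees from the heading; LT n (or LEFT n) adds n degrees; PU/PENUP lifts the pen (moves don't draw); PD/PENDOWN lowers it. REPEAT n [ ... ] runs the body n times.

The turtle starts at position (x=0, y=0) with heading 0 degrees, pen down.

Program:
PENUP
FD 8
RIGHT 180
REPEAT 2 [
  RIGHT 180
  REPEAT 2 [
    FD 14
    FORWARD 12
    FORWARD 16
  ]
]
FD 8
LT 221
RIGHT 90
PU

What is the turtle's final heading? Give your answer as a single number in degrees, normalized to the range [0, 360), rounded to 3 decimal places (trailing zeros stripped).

Executing turtle program step by step:
Start: pos=(0,0), heading=0, pen down
PU: pen up
FD 8: (0,0) -> (8,0) [heading=0, move]
RT 180: heading 0 -> 180
REPEAT 2 [
  -- iteration 1/2 --
  RT 180: heading 180 -> 0
  REPEAT 2 [
    -- iteration 1/2 --
    FD 14: (8,0) -> (22,0) [heading=0, move]
    FD 12: (22,0) -> (34,0) [heading=0, move]
    FD 16: (34,0) -> (50,0) [heading=0, move]
    -- iteration 2/2 --
    FD 14: (50,0) -> (64,0) [heading=0, move]
    FD 12: (64,0) -> (76,0) [heading=0, move]
    FD 16: (76,0) -> (92,0) [heading=0, move]
  ]
  -- iteration 2/2 --
  RT 180: heading 0 -> 180
  REPEAT 2 [
    -- iteration 1/2 --
    FD 14: (92,0) -> (78,0) [heading=180, move]
    FD 12: (78,0) -> (66,0) [heading=180, move]
    FD 16: (66,0) -> (50,0) [heading=180, move]
    -- iteration 2/2 --
    FD 14: (50,0) -> (36,0) [heading=180, move]
    FD 12: (36,0) -> (24,0) [heading=180, move]
    FD 16: (24,0) -> (8,0) [heading=180, move]
  ]
]
FD 8: (8,0) -> (0,0) [heading=180, move]
LT 221: heading 180 -> 41
RT 90: heading 41 -> 311
PU: pen up
Final: pos=(0,0), heading=311, 0 segment(s) drawn

Answer: 311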